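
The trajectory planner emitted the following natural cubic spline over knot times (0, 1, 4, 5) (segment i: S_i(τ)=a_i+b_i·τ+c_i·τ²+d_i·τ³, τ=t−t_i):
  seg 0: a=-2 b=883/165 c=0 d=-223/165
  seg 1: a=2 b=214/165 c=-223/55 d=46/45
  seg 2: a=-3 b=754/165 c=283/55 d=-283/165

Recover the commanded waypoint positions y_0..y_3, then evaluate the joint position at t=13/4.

y_0 = S_0(0) = a_0 = -2
y_1 = S_1(0) = a_1 = 2
y_2 = S_2(0) = a_2 = -3
y_3 = S_2(1) = 5
t_q=13/4 is in segment 1 (τ=9/4); S_1(τ)=-6977/1760

y_0=-2 y_1=2 y_2=-3 y_3=5
S(13/4) = -6977/1760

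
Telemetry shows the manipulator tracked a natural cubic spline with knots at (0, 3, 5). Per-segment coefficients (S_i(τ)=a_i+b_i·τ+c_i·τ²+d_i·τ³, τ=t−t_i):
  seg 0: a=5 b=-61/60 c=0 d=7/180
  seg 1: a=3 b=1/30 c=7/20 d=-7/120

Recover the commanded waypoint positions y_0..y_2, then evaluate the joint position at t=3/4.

y_0=5 y_1=3 y_2=4
S(3/4) = 1089/256

y_0 = S_0(0) = a_0 = 5
y_1 = S_1(0) = a_1 = 3
y_2 = S_1(2) = 4
t_q=3/4 is in segment 0 (τ=3/4); S_0(τ)=1089/256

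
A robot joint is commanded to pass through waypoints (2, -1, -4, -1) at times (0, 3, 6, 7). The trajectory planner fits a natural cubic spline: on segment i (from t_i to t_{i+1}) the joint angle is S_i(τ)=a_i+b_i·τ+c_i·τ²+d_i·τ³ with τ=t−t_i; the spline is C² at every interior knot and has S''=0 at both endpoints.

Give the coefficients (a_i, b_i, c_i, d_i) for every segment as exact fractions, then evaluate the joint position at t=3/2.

  seg 0: a=2 b=-17/29 c=0 d=-4/87
  seg 1: a=-1 b=-53/29 c=-12/29 d=20/87
  seg 2: a=-4 b=55/29 c=48/29 d=-16/29
S(3/2) = 28/29

Δ: Δ0=-1, Δ1=-1, Δ2=3
row 1: diag=12, rhs=0; c'=1/4, d'=0
row 2: denom=8−3·1/4=29/4; d'=(24−3·0)/(29/4)=96/29
back: M2=96/29
back: M1=0−1/4·96/29=-24/29
M: M0=0, M1=-24/29, M2=96/29, M3=0
seg 0: a=2, c=M0/2=0, d=(M1−M0)/(6·3)=-4/87, b=Δ0−h0·(2M0+M1)/6=-17/29
seg 1: a=-1, c=M1/2=-12/29, d=(M2−M1)/(6·3)=20/87, b=Δ1−h1·(2M1+M2)/6=-53/29
seg 2: a=-4, c=M2/2=48/29, d=(M3−M2)/(6·1)=-16/29, b=Δ2−h2·(2M2+M3)/6=55/29
t_q=3/2 → seg 0, τ=3/2; S=2+-17/29·τ+0·τ²+-4/87·τ³=28/29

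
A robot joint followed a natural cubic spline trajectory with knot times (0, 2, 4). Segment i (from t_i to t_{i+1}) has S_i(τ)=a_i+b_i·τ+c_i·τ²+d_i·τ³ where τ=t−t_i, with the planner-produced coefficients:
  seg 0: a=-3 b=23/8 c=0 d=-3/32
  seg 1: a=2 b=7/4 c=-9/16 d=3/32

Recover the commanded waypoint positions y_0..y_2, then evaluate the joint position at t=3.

y_0=-3 y_1=2 y_2=4
S(3) = 105/32

y_0 = S_0(0) = a_0 = -3
y_1 = S_1(0) = a_1 = 2
y_2 = S_1(2) = 4
t_q=3 is in segment 1 (τ=1); S_1(τ)=105/32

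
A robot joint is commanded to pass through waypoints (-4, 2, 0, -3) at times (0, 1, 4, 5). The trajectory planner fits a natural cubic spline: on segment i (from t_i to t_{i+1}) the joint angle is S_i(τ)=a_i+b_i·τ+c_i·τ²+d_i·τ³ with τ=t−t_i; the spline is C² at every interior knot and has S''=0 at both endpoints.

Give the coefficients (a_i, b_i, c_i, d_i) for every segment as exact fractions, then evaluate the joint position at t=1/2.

Δ: Δ0=6, Δ1=-2/3, Δ2=-3
row 1: diag=8, rhs=-40; c'=3/8, d'=-5
row 2: denom=8−3·3/8=55/8; d'=(-14−3·-5)/(55/8)=8/55
back: M2=8/55
back: M1=-5−3/8·8/55=-278/55
M: M0=0, M1=-278/55, M2=8/55, M3=0
seg 0: a=-4, c=M0/2=0, d=(M1−M0)/(6·1)=-139/165, b=Δ0−h0·(2M0+M1)/6=1129/165
seg 1: a=2, c=M1/2=-139/55, d=(M2−M1)/(6·3)=13/45, b=Δ1−h1·(2M1+M2)/6=712/165
seg 2: a=0, c=M2/2=4/55, d=(M3−M2)/(6·1)=-4/165, b=Δ2−h2·(2M2+M3)/6=-503/165
t_q=1/2 → seg 0, τ=1/2; S=-4+1129/165·τ+0·τ²+-139/165·τ³=-301/440

  seg 0: a=-4 b=1129/165 c=0 d=-139/165
  seg 1: a=2 b=712/165 c=-139/55 d=13/45
  seg 2: a=0 b=-503/165 c=4/55 d=-4/165
S(1/2) = -301/440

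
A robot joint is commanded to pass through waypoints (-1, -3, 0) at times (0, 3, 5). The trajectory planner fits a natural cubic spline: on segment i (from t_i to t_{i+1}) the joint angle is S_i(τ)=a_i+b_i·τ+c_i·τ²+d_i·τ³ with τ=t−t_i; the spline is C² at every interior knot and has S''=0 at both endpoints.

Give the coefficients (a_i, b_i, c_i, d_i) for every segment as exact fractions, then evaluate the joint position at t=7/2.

  seg 0: a=-1 b=-79/60 c=0 d=13/180
  seg 1: a=-3 b=19/30 c=13/20 d=-13/120
S(7/2) = -811/320

Δ: Δ0=-2/3, Δ1=3/2
row 1: diag=10, rhs=13; c'=1/5, d'=13/10
back: M1=13/10
M: M0=0, M1=13/10, M2=0
seg 0: a=-1, c=M0/2=0, d=(M1−M0)/(6·3)=13/180, b=Δ0−h0·(2M0+M1)/6=-79/60
seg 1: a=-3, c=M1/2=13/20, d=(M2−M1)/(6·2)=-13/120, b=Δ1−h1·(2M1+M2)/6=19/30
t_q=7/2 → seg 1, τ=1/2; S=-3+19/30·τ+13/20·τ²+-13/120·τ³=-811/320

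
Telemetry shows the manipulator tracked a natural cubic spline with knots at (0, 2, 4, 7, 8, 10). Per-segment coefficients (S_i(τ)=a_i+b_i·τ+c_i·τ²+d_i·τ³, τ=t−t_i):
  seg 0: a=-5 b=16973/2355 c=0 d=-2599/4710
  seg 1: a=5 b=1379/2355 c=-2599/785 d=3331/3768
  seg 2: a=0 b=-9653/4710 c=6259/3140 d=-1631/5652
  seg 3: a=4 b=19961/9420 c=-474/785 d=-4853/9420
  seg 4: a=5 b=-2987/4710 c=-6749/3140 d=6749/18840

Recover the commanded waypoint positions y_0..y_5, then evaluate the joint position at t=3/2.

y_0=-5 y_1=5 y_2=0 y_3=4 y_4=5 y_5=-2
S(3/2) = 49593/12560

y_0 = S_0(0) = a_0 = -5
y_1 = S_1(0) = a_1 = 5
y_2 = S_2(0) = a_2 = 0
y_3 = S_3(0) = a_3 = 4
y_4 = S_4(0) = a_4 = 5
y_5 = S_4(2) = -2
t_q=3/2 is in segment 0 (τ=3/2); S_0(τ)=49593/12560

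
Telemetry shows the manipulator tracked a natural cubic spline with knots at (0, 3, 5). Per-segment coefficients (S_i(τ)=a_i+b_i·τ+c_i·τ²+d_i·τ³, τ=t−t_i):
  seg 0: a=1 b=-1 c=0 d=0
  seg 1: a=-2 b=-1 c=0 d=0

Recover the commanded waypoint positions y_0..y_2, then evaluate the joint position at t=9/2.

y_0=1 y_1=-2 y_2=-4
S(9/2) = -7/2

y_0 = S_0(0) = a_0 = 1
y_1 = S_1(0) = a_1 = -2
y_2 = S_1(2) = -4
t_q=9/2 is in segment 1 (τ=3/2); S_1(τ)=-7/2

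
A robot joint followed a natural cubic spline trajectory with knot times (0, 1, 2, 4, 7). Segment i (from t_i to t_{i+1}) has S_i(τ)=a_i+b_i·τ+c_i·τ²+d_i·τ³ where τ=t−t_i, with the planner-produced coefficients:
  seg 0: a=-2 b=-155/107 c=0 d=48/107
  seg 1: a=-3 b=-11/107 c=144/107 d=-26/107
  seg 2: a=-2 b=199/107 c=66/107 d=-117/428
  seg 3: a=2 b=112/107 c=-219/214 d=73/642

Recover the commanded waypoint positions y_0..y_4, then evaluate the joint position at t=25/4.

y_0=-2 y_1=-3 y_2=-2 y_3=2 y_4=-1
S(25/4) = 6431/13696

y_0 = S_0(0) = a_0 = -2
y_1 = S_1(0) = a_1 = -3
y_2 = S_2(0) = a_2 = -2
y_3 = S_3(0) = a_3 = 2
y_4 = S_3(3) = -1
t_q=25/4 is in segment 3 (τ=9/4); S_3(τ)=6431/13696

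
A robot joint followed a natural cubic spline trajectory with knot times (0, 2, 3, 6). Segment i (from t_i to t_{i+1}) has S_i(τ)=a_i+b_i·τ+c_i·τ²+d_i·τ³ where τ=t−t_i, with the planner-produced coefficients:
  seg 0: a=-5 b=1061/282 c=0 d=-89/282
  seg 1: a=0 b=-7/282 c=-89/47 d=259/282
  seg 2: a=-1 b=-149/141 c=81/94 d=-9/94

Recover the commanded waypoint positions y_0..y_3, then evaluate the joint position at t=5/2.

y_0 = S_0(0) = a_0 = -5
y_1 = S_1(0) = a_1 = 0
y_2 = S_2(0) = a_2 = -1
y_3 = S_2(3) = 1
t_q=5/2 is in segment 1 (τ=1/2); S_1(τ)=-279/752

y_0=-5 y_1=0 y_2=-1 y_3=1
S(5/2) = -279/752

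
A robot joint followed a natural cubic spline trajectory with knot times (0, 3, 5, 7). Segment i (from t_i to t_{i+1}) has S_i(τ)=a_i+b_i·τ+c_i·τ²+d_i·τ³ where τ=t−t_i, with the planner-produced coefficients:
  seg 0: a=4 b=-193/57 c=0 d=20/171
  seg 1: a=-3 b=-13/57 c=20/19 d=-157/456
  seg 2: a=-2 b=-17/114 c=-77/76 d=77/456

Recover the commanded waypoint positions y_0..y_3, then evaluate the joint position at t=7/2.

y_0=4 y_1=-3 y_2=-2 y_3=-5
S(7/2) = -3519/1216

y_0 = S_0(0) = a_0 = 4
y_1 = S_1(0) = a_1 = -3
y_2 = S_2(0) = a_2 = -2
y_3 = S_2(2) = -5
t_q=7/2 is in segment 1 (τ=1/2); S_1(τ)=-3519/1216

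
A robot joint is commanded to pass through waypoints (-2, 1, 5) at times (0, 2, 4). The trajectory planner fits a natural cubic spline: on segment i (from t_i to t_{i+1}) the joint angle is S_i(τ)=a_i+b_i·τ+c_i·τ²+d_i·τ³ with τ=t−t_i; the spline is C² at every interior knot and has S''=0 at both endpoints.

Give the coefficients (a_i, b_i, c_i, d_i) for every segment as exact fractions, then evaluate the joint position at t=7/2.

  seg 0: a=-2 b=11/8 c=0 d=1/32
  seg 1: a=1 b=7/4 c=3/16 d=-1/32
S(7/2) = 1009/256

Δ: Δ0=3/2, Δ1=2
row 1: diag=8, rhs=3; c'=1/4, d'=3/8
back: M1=3/8
M: M0=0, M1=3/8, M2=0
seg 0: a=-2, c=M0/2=0, d=(M1−M0)/(6·2)=1/32, b=Δ0−h0·(2M0+M1)/6=11/8
seg 1: a=1, c=M1/2=3/16, d=(M2−M1)/(6·2)=-1/32, b=Δ1−h1·(2M1+M2)/6=7/4
t_q=7/2 → seg 1, τ=3/2; S=1+7/4·τ+3/16·τ²+-1/32·τ³=1009/256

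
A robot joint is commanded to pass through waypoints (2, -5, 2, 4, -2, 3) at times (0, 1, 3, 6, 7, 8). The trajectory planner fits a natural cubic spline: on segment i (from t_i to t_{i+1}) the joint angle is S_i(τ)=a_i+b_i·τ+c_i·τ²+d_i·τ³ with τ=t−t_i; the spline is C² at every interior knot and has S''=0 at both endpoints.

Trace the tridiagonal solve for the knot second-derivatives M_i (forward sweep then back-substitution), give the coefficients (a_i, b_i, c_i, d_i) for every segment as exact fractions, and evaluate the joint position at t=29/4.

Δ: Δ0=-7, Δ1=7/2, Δ2=2/3, Δ3=-6, Δ4=5
row 1: diag=6, rhs=63; c'=1/3, d'=21/2
row 2: denom=10−2·1/3=28/3; d'=(-17−2·21/2)/(28/3)=-57/14
row 3: denom=8−3·9/28=197/28; d'=(-40−3·-57/14)/(197/28)=-778/197
row 4: denom=4−1·28/197=760/197; d'=(66−1·-778/197)/(760/197)=689/38
back: M4=689/38
back: M3=-778/197−28/197·689/38=-124/19
back: M2=-57/14−9/28·-124/19=-75/38
back: M1=21/2−1/3·-75/38=212/19
M: M0=0, M1=212/19, M2=-75/38, M3=-124/19, M4=689/38, M5=0
seg 0: a=2, c=M0/2=0, d=(M1−M0)/(6·1)=106/57, b=Δ0−h0·(2M0+M1)/6=-505/57
seg 1: a=-5, c=M1/2=106/19, d=(M2−M1)/(6·2)=-499/456, b=Δ1−h1·(2M1+M2)/6=-187/57
seg 2: a=2, c=M2/2=-75/76, d=(M3−M2)/(6·3)=-173/684, b=Δ2−h2·(2M2+M3)/6=673/114
seg 3: a=4, c=M3/2=-62/19, d=(M4−M3)/(6·1)=937/228, b=Δ3−h3·(2M3+M4)/6=-1561/228
seg 4: a=-2, c=M4/2=689/76, d=(M5−M4)/(6·1)=-689/228, b=Δ4−h4·(2M4+M5)/6=-119/114
t_q=29/4 → seg 4, τ=1/4; S=-2+-119/114·τ+689/76·τ²+-689/228·τ³=-8471/4864

  seg 0: a=2 b=-505/57 c=0 d=106/57
  seg 1: a=-5 b=-187/57 c=106/19 d=-499/456
  seg 2: a=2 b=673/114 c=-75/76 d=-173/684
  seg 3: a=4 b=-1561/228 c=-62/19 d=937/228
  seg 4: a=-2 b=-119/114 c=689/76 d=-689/228
S(29/4) = -8471/4864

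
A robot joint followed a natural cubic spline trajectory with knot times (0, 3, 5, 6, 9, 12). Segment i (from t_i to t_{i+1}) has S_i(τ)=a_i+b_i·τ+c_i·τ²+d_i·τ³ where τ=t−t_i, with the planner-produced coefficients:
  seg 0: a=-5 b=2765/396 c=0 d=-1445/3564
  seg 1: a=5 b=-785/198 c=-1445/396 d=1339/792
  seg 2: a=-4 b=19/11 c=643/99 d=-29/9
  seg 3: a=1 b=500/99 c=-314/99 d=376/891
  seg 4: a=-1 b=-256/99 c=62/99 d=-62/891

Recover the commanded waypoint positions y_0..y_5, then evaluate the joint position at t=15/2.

y_0 = S_0(0) = a_0 = -5
y_1 = S_1(0) = a_1 = 5
y_2 = S_2(0) = a_2 = -4
y_3 = S_3(0) = a_3 = 1
y_4 = S_4(0) = a_4 = -1
y_5 = S_4(3) = -5
t_q=15/2 is in segment 3 (τ=3/2); S_3(τ)=63/22

y_0=-5 y_1=5 y_2=-4 y_3=1 y_4=-1 y_5=-5
S(15/2) = 63/22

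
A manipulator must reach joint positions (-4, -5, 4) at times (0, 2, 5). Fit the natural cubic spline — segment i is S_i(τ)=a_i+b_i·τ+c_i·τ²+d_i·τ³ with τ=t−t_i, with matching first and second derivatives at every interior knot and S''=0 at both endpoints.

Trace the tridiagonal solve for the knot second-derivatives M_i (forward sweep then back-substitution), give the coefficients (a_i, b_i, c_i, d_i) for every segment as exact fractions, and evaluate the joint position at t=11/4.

  seg 0: a=-4 b=-6/5 c=0 d=7/40
  seg 1: a=-5 b=9/10 c=21/20 d=-7/60
S(11/4) = -4843/1280

Δ: Δ0=-1/2, Δ1=3
row 1: diag=10, rhs=21; c'=3/10, d'=21/10
back: M1=21/10
M: M0=0, M1=21/10, M2=0
seg 0: a=-4, c=M0/2=0, d=(M1−M0)/(6·2)=7/40, b=Δ0−h0·(2M0+M1)/6=-6/5
seg 1: a=-5, c=M1/2=21/20, d=(M2−M1)/(6·3)=-7/60, b=Δ1−h1·(2M1+M2)/6=9/10
t_q=11/4 → seg 1, τ=3/4; S=-5+9/10·τ+21/20·τ²+-7/60·τ³=-4843/1280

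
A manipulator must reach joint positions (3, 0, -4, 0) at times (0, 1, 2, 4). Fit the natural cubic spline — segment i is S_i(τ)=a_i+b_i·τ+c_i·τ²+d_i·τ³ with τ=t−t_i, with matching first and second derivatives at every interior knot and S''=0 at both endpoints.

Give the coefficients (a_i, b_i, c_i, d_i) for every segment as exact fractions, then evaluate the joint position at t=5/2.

Δ: Δ0=-3, Δ1=-4, Δ2=2
row 1: diag=4, rhs=-6; c'=1/4, d'=-3/2
row 2: denom=6−1·1/4=23/4; d'=(36−1·-3/2)/(23/4)=150/23
back: M2=150/23
back: M1=-3/2−1/4·150/23=-72/23
M: M0=0, M1=-72/23, M2=150/23, M3=0
seg 0: a=3, c=M0/2=0, d=(M1−M0)/(6·1)=-12/23, b=Δ0−h0·(2M0+M1)/6=-57/23
seg 1: a=0, c=M1/2=-36/23, d=(M2−M1)/(6·1)=37/23, b=Δ1−h1·(2M1+M2)/6=-93/23
seg 2: a=-4, c=M2/2=75/23, d=(M3−M2)/(6·2)=-25/46, b=Δ2−h2·(2M2+M3)/6=-54/23
t_q=5/2 → seg 2, τ=1/2; S=-4+-54/23·τ+75/23·τ²+-25/46·τ³=-1629/368

  seg 0: a=3 b=-57/23 c=0 d=-12/23
  seg 1: a=0 b=-93/23 c=-36/23 d=37/23
  seg 2: a=-4 b=-54/23 c=75/23 d=-25/46
S(5/2) = -1629/368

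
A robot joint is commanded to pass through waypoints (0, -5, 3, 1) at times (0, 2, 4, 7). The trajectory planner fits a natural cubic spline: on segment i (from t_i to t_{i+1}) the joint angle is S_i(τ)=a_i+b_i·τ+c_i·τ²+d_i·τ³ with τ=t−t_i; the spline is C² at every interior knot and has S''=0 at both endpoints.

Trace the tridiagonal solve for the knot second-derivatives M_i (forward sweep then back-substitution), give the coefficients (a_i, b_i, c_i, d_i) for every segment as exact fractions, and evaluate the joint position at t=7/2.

Δ: Δ0=-5/2, Δ1=4, Δ2=-2/3
row 1: diag=8, rhs=39; c'=1/4, d'=39/8
row 2: denom=10−2·1/4=19/2; d'=(-28−2·39/8)/(19/2)=-151/38
back: M2=-151/38
back: M1=39/8−1/4·-151/38=223/38
M: M0=0, M1=223/38, M2=-151/38, M3=0
seg 0: a=0, c=M0/2=0, d=(M1−M0)/(6·2)=223/456, b=Δ0−h0·(2M0+M1)/6=-254/57
seg 1: a=-5, c=M1/2=223/76, d=(M2−M1)/(6·2)=-187/228, b=Δ1−h1·(2M1+M2)/6=161/114
seg 2: a=3, c=M2/2=-151/76, d=(M3−M2)/(6·3)=151/684, b=Δ2−h2·(2M2+M3)/6=377/114
t_q=7/2 → seg 1, τ=3/2; S=-5+161/114·τ+223/76·τ²+-187/228·τ³=579/608

  seg 0: a=0 b=-254/57 c=0 d=223/456
  seg 1: a=-5 b=161/114 c=223/76 d=-187/228
  seg 2: a=3 b=377/114 c=-151/76 d=151/684
S(7/2) = 579/608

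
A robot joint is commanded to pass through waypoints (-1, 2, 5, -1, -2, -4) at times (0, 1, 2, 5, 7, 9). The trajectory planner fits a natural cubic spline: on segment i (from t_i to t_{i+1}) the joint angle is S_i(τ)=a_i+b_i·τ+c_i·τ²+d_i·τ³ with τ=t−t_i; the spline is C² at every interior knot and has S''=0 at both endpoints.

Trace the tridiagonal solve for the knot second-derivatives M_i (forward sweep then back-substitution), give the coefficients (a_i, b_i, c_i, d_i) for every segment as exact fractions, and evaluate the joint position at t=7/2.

  seg 0: a=-1 b=5785/2068 c=0 d=419/2068
  seg 1: a=2 b=3521/1034 c=1257/2068 d=-2095/2068
  seg 2: a=5 b=3271/2068 c=-1257/517 d=853/2068
  seg 3: a=-1 b=-1933/1034 c=2649/2068 d=-1233/4136
  seg 4: a=-2 b=-167/517 c=-525/1034 d=175/2068
S(7/2) = 54499/16544

Δ: Δ0=3, Δ1=3, Δ2=-2, Δ3=-1/2, Δ4=-1
row 1: diag=4, rhs=0; c'=1/4, d'=0
row 2: denom=8−1·1/4=31/4; d'=(-30−1·0)/(31/4)=-120/31
row 3: denom=10−3·12/31=274/31; d'=(9−3·-120/31)/(274/31)=639/274
row 4: denom=8−2·31/137=1034/137; d'=(-3−2·639/274)/(1034/137)=-525/517
back: M4=-525/517
back: M3=639/274−31/137·-525/517=2649/1034
back: M2=-120/31−12/31·2649/1034=-2514/517
back: M1=0−1/4·-2514/517=1257/1034
M: M0=0, M1=1257/1034, M2=-2514/517, M3=2649/1034, M4=-525/517, M5=0
seg 0: a=-1, c=M0/2=0, d=(M1−M0)/(6·1)=419/2068, b=Δ0−h0·(2M0+M1)/6=5785/2068
seg 1: a=2, c=M1/2=1257/2068, d=(M2−M1)/(6·1)=-2095/2068, b=Δ1−h1·(2M1+M2)/6=3521/1034
seg 2: a=5, c=M2/2=-1257/517, d=(M3−M2)/(6·3)=853/2068, b=Δ2−h2·(2M2+M3)/6=3271/2068
seg 3: a=-1, c=M3/2=2649/2068, d=(M4−M3)/(6·2)=-1233/4136, b=Δ3−h3·(2M3+M4)/6=-1933/1034
seg 4: a=-2, c=M4/2=-525/1034, d=(M5−M4)/(6·2)=175/2068, b=Δ4−h4·(2M4+M5)/6=-167/517
t_q=7/2 → seg 2, τ=3/2; S=5+3271/2068·τ+-1257/517·τ²+853/2068·τ³=54499/16544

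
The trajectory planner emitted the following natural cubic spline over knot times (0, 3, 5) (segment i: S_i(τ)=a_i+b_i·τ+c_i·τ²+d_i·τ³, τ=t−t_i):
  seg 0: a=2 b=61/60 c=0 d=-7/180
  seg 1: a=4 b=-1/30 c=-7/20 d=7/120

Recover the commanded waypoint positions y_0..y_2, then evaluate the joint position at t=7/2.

y_0=2 y_1=4 y_2=3
S(7/2) = 1249/320

y_0 = S_0(0) = a_0 = 2
y_1 = S_1(0) = a_1 = 4
y_2 = S_1(2) = 3
t_q=7/2 is in segment 1 (τ=1/2); S_1(τ)=1249/320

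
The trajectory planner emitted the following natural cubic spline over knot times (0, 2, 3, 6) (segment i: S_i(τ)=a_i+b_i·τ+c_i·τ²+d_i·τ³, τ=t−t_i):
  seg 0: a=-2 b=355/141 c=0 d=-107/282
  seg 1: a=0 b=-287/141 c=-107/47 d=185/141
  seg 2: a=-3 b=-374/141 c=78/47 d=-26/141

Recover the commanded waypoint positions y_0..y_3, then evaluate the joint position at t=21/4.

y_0=-2 y_1=0 y_2=-3 y_3=-1
S(21/4) = -4011/1504

y_0 = S_0(0) = a_0 = -2
y_1 = S_1(0) = a_1 = 0
y_2 = S_2(0) = a_2 = -3
y_3 = S_2(3) = -1
t_q=21/4 is in segment 2 (τ=9/4); S_2(τ)=-4011/1504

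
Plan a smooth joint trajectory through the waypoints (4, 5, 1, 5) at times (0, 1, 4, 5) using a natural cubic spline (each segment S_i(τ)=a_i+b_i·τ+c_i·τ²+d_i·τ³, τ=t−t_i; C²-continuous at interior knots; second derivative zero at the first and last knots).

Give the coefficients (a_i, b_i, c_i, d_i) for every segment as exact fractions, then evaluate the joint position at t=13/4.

  seg 0: a=4 b=269/165 c=0 d=-104/165
  seg 1: a=5 b=-43/165 c=-104/55 d=23/45
  seg 2: a=1 b=362/165 c=149/55 d=-149/165
S(13/4) = 2333/3520

Δ: Δ0=1, Δ1=-4/3, Δ2=4
row 1: diag=8, rhs=-14; c'=3/8, d'=-7/4
row 2: denom=8−3·3/8=55/8; d'=(32−3·-7/4)/(55/8)=298/55
back: M2=298/55
back: M1=-7/4−3/8·298/55=-208/55
M: M0=0, M1=-208/55, M2=298/55, M3=0
seg 0: a=4, c=M0/2=0, d=(M1−M0)/(6·1)=-104/165, b=Δ0−h0·(2M0+M1)/6=269/165
seg 1: a=5, c=M1/2=-104/55, d=(M2−M1)/(6·3)=23/45, b=Δ1−h1·(2M1+M2)/6=-43/165
seg 2: a=1, c=M2/2=149/55, d=(M3−M2)/(6·1)=-149/165, b=Δ2−h2·(2M2+M3)/6=362/165
t_q=13/4 → seg 1, τ=9/4; S=5+-43/165·τ+-104/55·τ²+23/45·τ³=2333/3520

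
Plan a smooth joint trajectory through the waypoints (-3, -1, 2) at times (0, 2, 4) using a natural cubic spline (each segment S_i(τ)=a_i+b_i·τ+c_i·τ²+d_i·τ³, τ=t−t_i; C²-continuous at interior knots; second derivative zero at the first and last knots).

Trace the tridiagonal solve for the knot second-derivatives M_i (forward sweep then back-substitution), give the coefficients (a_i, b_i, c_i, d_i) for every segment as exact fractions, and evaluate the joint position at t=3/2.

  seg 0: a=-3 b=7/8 c=0 d=1/32
  seg 1: a=-1 b=5/4 c=3/16 d=-1/32
S(3/2) = -405/256

Δ: Δ0=1, Δ1=3/2
row 1: diag=8, rhs=3; c'=1/4, d'=3/8
back: M1=3/8
M: M0=0, M1=3/8, M2=0
seg 0: a=-3, c=M0/2=0, d=(M1−M0)/(6·2)=1/32, b=Δ0−h0·(2M0+M1)/6=7/8
seg 1: a=-1, c=M1/2=3/16, d=(M2−M1)/(6·2)=-1/32, b=Δ1−h1·(2M1+M2)/6=5/4
t_q=3/2 → seg 0, τ=3/2; S=-3+7/8·τ+0·τ²+1/32·τ³=-405/256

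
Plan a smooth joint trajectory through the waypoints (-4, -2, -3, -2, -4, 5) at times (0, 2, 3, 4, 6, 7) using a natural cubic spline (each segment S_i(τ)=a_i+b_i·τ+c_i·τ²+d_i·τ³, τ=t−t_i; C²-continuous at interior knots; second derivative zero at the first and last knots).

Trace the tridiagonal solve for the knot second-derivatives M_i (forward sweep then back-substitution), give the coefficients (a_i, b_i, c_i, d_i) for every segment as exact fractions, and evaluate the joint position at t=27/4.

Δ: Δ0=1, Δ1=-1, Δ2=1, Δ3=-1, Δ4=9
row 1: diag=6, rhs=-12; c'=1/6, d'=-2
row 2: denom=4−1·1/6=23/6; d'=(12−1·-2)/(23/6)=84/23
row 3: denom=6−1·6/23=132/23; d'=(-12−1·84/23)/(132/23)=-30/11
row 4: denom=6−2·23/66=175/33; d'=(60−2·-30/11)/(175/33)=432/35
back: M4=432/35
back: M3=-30/11−23/66·432/35=-246/35
back: M2=84/23−6/23·-246/35=192/35
back: M1=-2−1/6·192/35=-102/35
M: M0=0, M1=-102/35, M2=192/35, M3=-246/35, M4=432/35, M5=0
seg 0: a=-4, c=M0/2=0, d=(M1−M0)/(6·2)=-17/70, b=Δ0−h0·(2M0+M1)/6=69/35
seg 1: a=-2, c=M1/2=-51/35, d=(M2−M1)/(6·1)=7/5, b=Δ1−h1·(2M1+M2)/6=-33/35
seg 2: a=-3, c=M2/2=96/35, d=(M3−M2)/(6·1)=-73/35, b=Δ2−h2·(2M2+M3)/6=12/35
seg 3: a=-2, c=M3/2=-123/35, d=(M4−M3)/(6·2)=113/70, b=Δ3−h3·(2M3+M4)/6=-3/7
seg 4: a=-4, c=M4/2=216/35, d=(M5−M4)/(6·1)=-72/35, b=Δ4−h4·(2M4+M5)/6=171/35
t_q=27/4 → seg 4, τ=3/4; S=-4+171/35·τ+216/35·τ²+-72/35·τ³=127/56

  seg 0: a=-4 b=69/35 c=0 d=-17/70
  seg 1: a=-2 b=-33/35 c=-51/35 d=7/5
  seg 2: a=-3 b=12/35 c=96/35 d=-73/35
  seg 3: a=-2 b=-3/7 c=-123/35 d=113/70
  seg 4: a=-4 b=171/35 c=216/35 d=-72/35
S(27/4) = 127/56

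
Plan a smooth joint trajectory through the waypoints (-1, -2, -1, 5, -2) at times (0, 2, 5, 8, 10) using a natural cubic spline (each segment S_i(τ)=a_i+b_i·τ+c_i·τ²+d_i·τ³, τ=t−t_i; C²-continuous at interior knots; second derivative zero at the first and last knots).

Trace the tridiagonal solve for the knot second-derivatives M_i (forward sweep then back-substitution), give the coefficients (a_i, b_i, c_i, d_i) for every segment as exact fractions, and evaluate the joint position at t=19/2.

Δ: Δ0=-1/2, Δ1=1/3, Δ2=2, Δ3=-7/2
row 1: diag=10, rhs=5; c'=3/10, d'=1/2
row 2: denom=12−3·3/10=111/10; d'=(10−3·1/2)/(111/10)=85/111
row 3: denom=10−3·10/37=340/37; d'=(-33−3·85/111)/(340/37)=-653/170
back: M3=-653/170
back: M2=85/111−10/37·-653/170=92/51
back: M1=1/2−3/10·92/51=-7/170
M: M0=0, M1=-7/170, M2=92/51, M3=-653/170, M4=0
seg 0: a=-1, c=M0/2=0, d=(M1−M0)/(6·2)=-7/2040, b=Δ0−h0·(2M0+M1)/6=-124/255
seg 1: a=-2, c=M1/2=-7/340, d=(M2−M1)/(6·3)=941/9180, b=Δ1−h1·(2M1+M2)/6=-269/510
seg 2: a=-1, c=M2/2=46/51, d=(M3−M2)/(6·3)=-2879/9180, b=Δ2−h2·(2M2+M3)/6=127/60
seg 3: a=5, c=M3/2=-653/340, d=(M4−M3)/(6·2)=653/2040, b=Δ3−h3·(2M3+M4)/6=-479/510
t_q=19/2 → seg 3, τ=3/2; S=5+-479/510·τ+-653/340·τ²+653/2040·τ³=381/1088

  seg 0: a=-1 b=-124/255 c=0 d=-7/2040
  seg 1: a=-2 b=-269/510 c=-7/340 d=941/9180
  seg 2: a=-1 b=127/60 c=46/51 d=-2879/9180
  seg 3: a=5 b=-479/510 c=-653/340 d=653/2040
S(19/2) = 381/1088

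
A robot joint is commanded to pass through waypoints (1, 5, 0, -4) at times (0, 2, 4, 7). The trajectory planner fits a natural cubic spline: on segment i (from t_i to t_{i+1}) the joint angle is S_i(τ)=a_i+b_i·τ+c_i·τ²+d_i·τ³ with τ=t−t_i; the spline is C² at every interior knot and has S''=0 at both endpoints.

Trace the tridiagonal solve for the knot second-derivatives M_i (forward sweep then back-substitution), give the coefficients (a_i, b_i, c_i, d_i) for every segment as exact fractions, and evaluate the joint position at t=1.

Δ: Δ0=2, Δ1=-5/2, Δ2=-4/3
row 1: diag=8, rhs=-27; c'=1/4, d'=-27/8
row 2: denom=10−2·1/4=19/2; d'=(7−2·-27/8)/(19/2)=55/38
back: M2=55/38
back: M1=-27/8−1/4·55/38=-71/19
M: M0=0, M1=-71/19, M2=55/38, M3=0
seg 0: a=1, c=M0/2=0, d=(M1−M0)/(6·2)=-71/228, b=Δ0−h0·(2M0+M1)/6=185/57
seg 1: a=5, c=M1/2=-71/38, d=(M2−M1)/(6·2)=197/456, b=Δ1−h1·(2M1+M2)/6=-28/57
seg 2: a=0, c=M2/2=55/76, d=(M3−M2)/(6·3)=-55/684, b=Δ2−h2·(2M2+M3)/6=-317/114
t_q=1 → seg 0, τ=1; S=1+185/57·τ+0·τ²+-71/228·τ³=299/76

  seg 0: a=1 b=185/57 c=0 d=-71/228
  seg 1: a=5 b=-28/57 c=-71/38 d=197/456
  seg 2: a=0 b=-317/114 c=55/76 d=-55/684
S(1) = 299/76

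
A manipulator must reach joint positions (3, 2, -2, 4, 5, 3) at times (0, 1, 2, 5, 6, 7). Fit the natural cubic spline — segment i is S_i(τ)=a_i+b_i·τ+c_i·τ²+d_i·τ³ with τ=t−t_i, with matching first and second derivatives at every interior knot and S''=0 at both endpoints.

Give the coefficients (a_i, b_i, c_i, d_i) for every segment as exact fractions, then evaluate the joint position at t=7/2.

Δ: Δ0=-1, Δ1=-4, Δ2=2, Δ3=1, Δ4=-2
row 1: diag=4, rhs=-18; c'=1/4, d'=-9/2
row 2: denom=8−1·1/4=31/4; d'=(36−1·-9/2)/(31/4)=162/31
row 3: denom=8−3·12/31=212/31; d'=(-6−3·162/31)/(212/31)=-168/53
row 4: denom=4−1·31/212=817/212; d'=(-18−1·-168/53)/(817/212)=-3144/817
back: M4=-3144/817
back: M3=-168/53−31/212·-3144/817=-2130/817
back: M2=162/31−12/31·-2130/817=5094/817
back: M1=-9/2−1/4·5094/817=-4950/817
M: M0=0, M1=-4950/817, M2=5094/817, M3=-2130/817, M4=-3144/817, M5=0
seg 0: a=3, c=M0/2=0, d=(M1−M0)/(6·1)=-825/817, b=Δ0−h0·(2M0+M1)/6=8/817
seg 1: a=2, c=M1/2=-2475/817, d=(M2−M1)/(6·1)=1674/817, b=Δ1−h1·(2M1+M2)/6=-2467/817
seg 2: a=-2, c=M2/2=2547/817, d=(M3−M2)/(6·3)=-28/57, b=Δ2−h2·(2M2+M3)/6=-2395/817
seg 3: a=4, c=M3/2=-1065/817, d=(M4−M3)/(6·1)=-169/817, b=Δ3−h3·(2M3+M4)/6=2051/817
seg 4: a=5, c=M4/2=-1572/817, d=(M5−M4)/(6·1)=524/817, b=Δ4−h4·(2M4+M5)/6=-586/817
t_q=7/2 → seg 2, τ=3/2; S=-2+-2395/817·τ+2547/817·τ²+-28/57·τ³=-179/172

  seg 0: a=3 b=8/817 c=0 d=-825/817
  seg 1: a=2 b=-2467/817 c=-2475/817 d=1674/817
  seg 2: a=-2 b=-2395/817 c=2547/817 d=-28/57
  seg 3: a=4 b=2051/817 c=-1065/817 d=-169/817
  seg 4: a=5 b=-586/817 c=-1572/817 d=524/817
S(7/2) = -179/172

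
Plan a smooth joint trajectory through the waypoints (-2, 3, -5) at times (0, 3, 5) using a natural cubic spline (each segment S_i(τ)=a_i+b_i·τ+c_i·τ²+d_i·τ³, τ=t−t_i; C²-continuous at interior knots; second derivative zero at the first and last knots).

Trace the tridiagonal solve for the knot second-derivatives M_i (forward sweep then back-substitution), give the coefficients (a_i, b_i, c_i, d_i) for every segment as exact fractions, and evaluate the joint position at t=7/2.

Δ: Δ0=5/3, Δ1=-4
row 1: diag=10, rhs=-34; c'=1/5, d'=-17/5
back: M1=-17/5
M: M0=0, M1=-17/5, M2=0
seg 0: a=-2, c=M0/2=0, d=(M1−M0)/(6·3)=-17/90, b=Δ0−h0·(2M0+M1)/6=101/30
seg 1: a=3, c=M1/2=-17/10, d=(M2−M1)/(6·2)=17/60, b=Δ1−h1·(2M1+M2)/6=-26/15
t_q=7/2 → seg 1, τ=1/2; S=3+-26/15·τ+-17/10·τ²+17/60·τ³=279/160

  seg 0: a=-2 b=101/30 c=0 d=-17/90
  seg 1: a=3 b=-26/15 c=-17/10 d=17/60
S(7/2) = 279/160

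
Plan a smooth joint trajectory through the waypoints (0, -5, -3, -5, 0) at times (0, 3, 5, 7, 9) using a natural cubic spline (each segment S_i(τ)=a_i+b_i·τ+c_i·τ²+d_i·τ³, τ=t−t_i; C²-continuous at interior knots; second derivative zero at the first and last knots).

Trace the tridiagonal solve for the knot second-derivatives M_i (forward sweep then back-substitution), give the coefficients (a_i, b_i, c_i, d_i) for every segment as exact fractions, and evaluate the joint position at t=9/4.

  seg 0: a=0 b=-2347/852 c=0 d=103/852
  seg 1: a=-5 b=217/426 c=309/284 d=-359/852
  seg 2: a=-3 b=-83/426 c=-409/284 d=221/426
  seg 3: a=-5 b=115/426 c=475/284 d=-475/1704
S(9/4) = -87627/18176

Δ: Δ0=-5/3, Δ1=1, Δ2=-1, Δ3=5/2
row 1: diag=10, rhs=16; c'=1/5, d'=8/5
row 2: denom=8−2·1/5=38/5; d'=(-12−2·8/5)/(38/5)=-2
row 3: denom=8−2·5/19=142/19; d'=(21−2·-2)/(142/19)=475/142
back: M3=475/142
back: M2=-2−5/19·475/142=-409/142
back: M1=8/5−1/5·-409/142=309/142
M: M0=0, M1=309/142, M2=-409/142, M3=475/142, M4=0
seg 0: a=0, c=M0/2=0, d=(M1−M0)/(6·3)=103/852, b=Δ0−h0·(2M0+M1)/6=-2347/852
seg 1: a=-5, c=M1/2=309/284, d=(M2−M1)/(6·2)=-359/852, b=Δ1−h1·(2M1+M2)/6=217/426
seg 2: a=-3, c=M2/2=-409/284, d=(M3−M2)/(6·2)=221/426, b=Δ2−h2·(2M2+M3)/6=-83/426
seg 3: a=-5, c=M3/2=475/284, d=(M4−M3)/(6·2)=-475/1704, b=Δ3−h3·(2M3+M4)/6=115/426
t_q=9/4 → seg 0, τ=9/4; S=0+-2347/852·τ+0·τ²+103/852·τ³=-87627/18176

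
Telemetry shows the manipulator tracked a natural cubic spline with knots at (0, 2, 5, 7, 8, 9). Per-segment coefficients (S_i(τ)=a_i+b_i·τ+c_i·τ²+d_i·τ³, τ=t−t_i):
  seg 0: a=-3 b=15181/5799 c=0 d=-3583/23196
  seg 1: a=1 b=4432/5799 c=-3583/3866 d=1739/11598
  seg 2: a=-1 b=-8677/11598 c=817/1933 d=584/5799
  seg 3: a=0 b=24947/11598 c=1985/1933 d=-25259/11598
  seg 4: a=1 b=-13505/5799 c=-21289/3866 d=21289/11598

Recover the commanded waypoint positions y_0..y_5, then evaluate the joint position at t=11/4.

y_0 = S_0(0) = a_0 = -3
y_1 = S_1(0) = a_1 = 1
y_2 = S_2(0) = a_2 = -1
y_3 = S_3(0) = a_3 = 0
y_4 = S_4(0) = a_4 = 1
y_5 = S_4(1) = -5
t_q=11/4 is in segment 1 (τ=3/4); S_1(τ)=275911/247424

y_0=-3 y_1=1 y_2=-1 y_3=0 y_4=1 y_5=-5
S(11/4) = 275911/247424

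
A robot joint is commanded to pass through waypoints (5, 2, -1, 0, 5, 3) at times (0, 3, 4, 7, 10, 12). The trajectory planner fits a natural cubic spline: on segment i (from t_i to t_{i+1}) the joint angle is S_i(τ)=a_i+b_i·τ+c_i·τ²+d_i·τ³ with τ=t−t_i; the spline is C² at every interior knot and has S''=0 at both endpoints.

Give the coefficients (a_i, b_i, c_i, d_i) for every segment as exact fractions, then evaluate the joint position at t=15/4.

Δ: Δ0=-1, Δ1=-3, Δ2=1/3, Δ3=5/3, Δ4=-1
row 1: diag=8, rhs=-12; c'=1/8, d'=-3/2
row 2: denom=8−1·1/8=63/8; d'=(20−1·-3/2)/(63/8)=172/63
row 3: denom=12−3·8/21=76/7; d'=(8−3·172/63)/(76/7)=-1/57
row 4: denom=10−3·21/76=697/76; d'=(-16−3·-1/57)/(697/76)=-1212/697
back: M4=-1212/697
back: M3=-1/57−21/76·-1212/697=968/2091
back: M2=172/63−8/21·968/2091=1780/697
back: M1=-3/2−1/8·1780/697=-1268/697
M: M0=0, M1=-1268/697, M2=1780/697, M3=968/2091, M4=-1212/697, M5=0
seg 0: a=5, c=M0/2=0, d=(M1−M0)/(6·3)=-634/6273, b=Δ0−h0·(2M0+M1)/6=-63/697
seg 1: a=2, c=M1/2=-634/697, d=(M2−M1)/(6·1)=508/697, b=Δ1−h1·(2M1+M2)/6=-1965/697
seg 2: a=-1, c=M2/2=890/697, d=(M3−M2)/(6·3)=-2186/18819, b=Δ2−h2·(2M2+M3)/6=-1709/697
seg 3: a=0, c=M3/2=484/2091, d=(M4−M3)/(6·3)=-2302/18819, b=Δ3−h3·(2M3+M4)/6=85/41
seg 4: a=5, c=M4/2=-606/697, d=(M5−M4)/(6·2)=101/697, b=Δ4−h4·(2M4+M5)/6=111/697
t_q=15/4 → seg 1, τ=3/4; S=2+-1965/697·τ+-634/697·τ²+508/697·τ³=-209/656

  seg 0: a=5 b=-63/697 c=0 d=-634/6273
  seg 1: a=2 b=-1965/697 c=-634/697 d=508/697
  seg 2: a=-1 b=-1709/697 c=890/697 d=-2186/18819
  seg 3: a=0 b=85/41 c=484/2091 d=-2302/18819
  seg 4: a=5 b=111/697 c=-606/697 d=101/697
S(15/4) = -209/656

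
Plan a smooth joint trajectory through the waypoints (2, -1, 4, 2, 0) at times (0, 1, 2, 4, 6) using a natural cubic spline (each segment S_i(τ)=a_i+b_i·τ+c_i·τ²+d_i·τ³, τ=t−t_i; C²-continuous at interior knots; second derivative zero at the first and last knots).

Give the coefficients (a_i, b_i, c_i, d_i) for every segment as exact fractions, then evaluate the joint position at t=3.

  seg 0: a=2 b=-113/21 c=0 d=50/21
  seg 1: a=-1 b=37/21 c=50/7 d=-82/21
  seg 2: a=4 b=13/3 c=-32/7 d=20/21
  seg 3: a=2 b=-53/21 c=8/7 d=-4/21
S(3) = 33/7

Δ: Δ0=-3, Δ1=5, Δ2=-1, Δ3=-1
row 1: diag=4, rhs=48; c'=1/4, d'=12
row 2: denom=6−1·1/4=23/4; d'=(-36−1·12)/(23/4)=-192/23
row 3: denom=8−2·8/23=168/23; d'=(0−2·-192/23)/(168/23)=16/7
back: M3=16/7
back: M2=-192/23−8/23·16/7=-64/7
back: M1=12−1/4·-64/7=100/7
M: M0=0, M1=100/7, M2=-64/7, M3=16/7, M4=0
seg 0: a=2, c=M0/2=0, d=(M1−M0)/(6·1)=50/21, b=Δ0−h0·(2M0+M1)/6=-113/21
seg 1: a=-1, c=M1/2=50/7, d=(M2−M1)/(6·1)=-82/21, b=Δ1−h1·(2M1+M2)/6=37/21
seg 2: a=4, c=M2/2=-32/7, d=(M3−M2)/(6·2)=20/21, b=Δ2−h2·(2M2+M3)/6=13/3
seg 3: a=2, c=M3/2=8/7, d=(M4−M3)/(6·2)=-4/21, b=Δ3−h3·(2M3+M4)/6=-53/21
t_q=3 → seg 2, τ=1; S=4+13/3·τ+-32/7·τ²+20/21·τ³=33/7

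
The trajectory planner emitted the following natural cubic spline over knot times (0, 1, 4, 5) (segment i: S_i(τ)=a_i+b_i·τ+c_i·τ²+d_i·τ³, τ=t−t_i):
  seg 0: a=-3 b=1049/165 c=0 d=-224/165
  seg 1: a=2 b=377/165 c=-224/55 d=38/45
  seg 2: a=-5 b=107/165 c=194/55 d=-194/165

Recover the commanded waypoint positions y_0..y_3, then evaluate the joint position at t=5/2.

y_0 = S_0(0) = a_0 = -3
y_1 = S_1(0) = a_1 = 2
y_2 = S_2(0) = a_2 = -5
y_3 = S_2(1) = -2
t_q=5/2 is in segment 1 (τ=3/2); S_1(τ)=-39/44

y_0=-3 y_1=2 y_2=-5 y_3=-2
S(5/2) = -39/44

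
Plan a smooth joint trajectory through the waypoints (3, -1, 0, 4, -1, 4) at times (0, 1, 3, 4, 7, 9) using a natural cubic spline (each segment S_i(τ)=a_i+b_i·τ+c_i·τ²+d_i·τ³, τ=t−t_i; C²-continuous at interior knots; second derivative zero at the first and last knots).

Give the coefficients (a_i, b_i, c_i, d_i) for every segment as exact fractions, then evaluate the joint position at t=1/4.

  seg 0: a=3 b=-2161/474 c=0 d=265/474
  seg 1: a=-1 b=-683/237 c=265/158 d=13/1896
  seg 2: a=0 b=1853/474 c=543/316 d=-1543/948
  seg 3: a=4 b=2335/948 c=-250/79 d=565/948
  seg 4: a=-1 b=-205/474 c=695/316 d=-695/1896
S(1/4) = 18899/10112

Δ: Δ0=-4, Δ1=1/2, Δ2=4, Δ3=-5/3, Δ4=5/2
row 1: diag=6, rhs=27; c'=1/3, d'=9/2
row 2: denom=6−2·1/3=16/3; d'=(21−2·9/2)/(16/3)=9/4
row 3: denom=8−1·3/16=125/16; d'=(-34−1·9/4)/(125/16)=-116/25
row 4: denom=10−3·48/125=1106/125; d'=(25−3·-116/25)/(1106/125)=695/158
back: M4=695/158
back: M3=-116/25−48/125·695/158=-500/79
back: M2=9/4−3/16·-500/79=543/158
back: M1=9/2−1/3·543/158=265/79
M: M0=0, M1=265/79, M2=543/158, M3=-500/79, M4=695/158, M5=0
seg 0: a=3, c=M0/2=0, d=(M1−M0)/(6·1)=265/474, b=Δ0−h0·(2M0+M1)/6=-2161/474
seg 1: a=-1, c=M1/2=265/158, d=(M2−M1)/(6·2)=13/1896, b=Δ1−h1·(2M1+M2)/6=-683/237
seg 2: a=0, c=M2/2=543/316, d=(M3−M2)/(6·1)=-1543/948, b=Δ2−h2·(2M2+M3)/6=1853/474
seg 3: a=4, c=M3/2=-250/79, d=(M4−M3)/(6·3)=565/948, b=Δ3−h3·(2M3+M4)/6=2335/948
seg 4: a=-1, c=M4/2=695/316, d=(M5−M4)/(6·2)=-695/1896, b=Δ4−h4·(2M4+M5)/6=-205/474
t_q=1/4 → seg 0, τ=1/4; S=3+-2161/474·τ+0·τ²+265/474·τ³=18899/10112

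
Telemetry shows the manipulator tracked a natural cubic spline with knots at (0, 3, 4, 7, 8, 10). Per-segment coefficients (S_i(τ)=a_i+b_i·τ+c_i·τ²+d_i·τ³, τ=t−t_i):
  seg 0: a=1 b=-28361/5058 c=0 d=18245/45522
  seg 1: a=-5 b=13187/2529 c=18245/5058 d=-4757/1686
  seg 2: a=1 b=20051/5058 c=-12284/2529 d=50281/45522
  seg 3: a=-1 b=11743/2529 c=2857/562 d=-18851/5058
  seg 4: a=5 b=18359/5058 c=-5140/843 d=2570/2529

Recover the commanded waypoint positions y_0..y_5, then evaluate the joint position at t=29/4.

y_0 = S_0(0) = a_0 = 1
y_1 = S_1(0) = a_1 = -5
y_2 = S_2(0) = a_2 = 1
y_3 = S_3(0) = a_3 = -1
y_4 = S_4(0) = a_4 = 5
y_5 = S_4(2) = -4
t_q=29/4 is in segment 3 (τ=1/4); S_3(τ)=45355/107904

y_0=1 y_1=-5 y_2=1 y_3=-1 y_4=5 y_5=-4
S(29/4) = 45355/107904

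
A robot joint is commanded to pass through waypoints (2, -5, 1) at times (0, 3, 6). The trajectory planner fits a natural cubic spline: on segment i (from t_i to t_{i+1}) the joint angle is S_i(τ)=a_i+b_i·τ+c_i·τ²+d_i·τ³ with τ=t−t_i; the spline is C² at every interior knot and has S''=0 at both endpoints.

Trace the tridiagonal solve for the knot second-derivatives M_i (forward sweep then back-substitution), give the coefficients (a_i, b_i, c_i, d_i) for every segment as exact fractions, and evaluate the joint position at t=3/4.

Δ: Δ0=-7/3, Δ1=2
row 1: diag=12, rhs=26; c'=1/4, d'=13/6
back: M1=13/6
M: M0=0, M1=13/6, M2=0
seg 0: a=2, c=M0/2=0, d=(M1−M0)/(6·3)=13/108, b=Δ0−h0·(2M0+M1)/6=-41/12
seg 1: a=-5, c=M1/2=13/12, d=(M2−M1)/(6·3)=-13/108, b=Δ1−h1·(2M1+M2)/6=-1/6
t_q=3/4 → seg 0, τ=3/4; S=2+-41/12·τ+0·τ²+13/108·τ³=-131/256

  seg 0: a=2 b=-41/12 c=0 d=13/108
  seg 1: a=-5 b=-1/6 c=13/12 d=-13/108
S(3/4) = -131/256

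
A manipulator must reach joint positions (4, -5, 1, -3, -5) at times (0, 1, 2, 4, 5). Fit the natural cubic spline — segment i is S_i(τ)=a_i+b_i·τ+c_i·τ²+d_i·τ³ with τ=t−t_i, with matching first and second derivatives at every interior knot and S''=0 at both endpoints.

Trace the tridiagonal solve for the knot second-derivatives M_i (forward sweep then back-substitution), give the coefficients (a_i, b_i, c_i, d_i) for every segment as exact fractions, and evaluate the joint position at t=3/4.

Δ: Δ0=-9, Δ1=6, Δ2=-2, Δ3=-2
row 1: diag=4, rhs=90; c'=1/4, d'=45/2
row 2: denom=6−1·1/4=23/4; d'=(-48−1·45/2)/(23/4)=-282/23
row 3: denom=6−2·8/23=122/23; d'=(0−2·-282/23)/(122/23)=282/61
back: M3=282/61
back: M2=-282/23−8/23·282/61=-846/61
back: M1=45/2−1/4·-846/61=1584/61
M: M0=0, M1=1584/61, M2=-846/61, M3=282/61, M4=0
seg 0: a=4, c=M0/2=0, d=(M1−M0)/(6·1)=264/61, b=Δ0−h0·(2M0+M1)/6=-813/61
seg 1: a=-5, c=M1/2=792/61, d=(M2−M1)/(6·1)=-405/61, b=Δ1−h1·(2M1+M2)/6=-21/61
seg 2: a=1, c=M2/2=-423/61, d=(M3−M2)/(6·2)=94/61, b=Δ2−h2·(2M2+M3)/6=348/61
seg 3: a=-3, c=M3/2=141/61, d=(M4−M3)/(6·1)=-47/61, b=Δ3−h3·(2M3+M4)/6=-216/61
t_q=3/4 → seg 0, τ=3/4; S=4+-813/61·τ+0·τ²+264/61·τ³=-2035/488

  seg 0: a=4 b=-813/61 c=0 d=264/61
  seg 1: a=-5 b=-21/61 c=792/61 d=-405/61
  seg 2: a=1 b=348/61 c=-423/61 d=94/61
  seg 3: a=-3 b=-216/61 c=141/61 d=-47/61
S(3/4) = -2035/488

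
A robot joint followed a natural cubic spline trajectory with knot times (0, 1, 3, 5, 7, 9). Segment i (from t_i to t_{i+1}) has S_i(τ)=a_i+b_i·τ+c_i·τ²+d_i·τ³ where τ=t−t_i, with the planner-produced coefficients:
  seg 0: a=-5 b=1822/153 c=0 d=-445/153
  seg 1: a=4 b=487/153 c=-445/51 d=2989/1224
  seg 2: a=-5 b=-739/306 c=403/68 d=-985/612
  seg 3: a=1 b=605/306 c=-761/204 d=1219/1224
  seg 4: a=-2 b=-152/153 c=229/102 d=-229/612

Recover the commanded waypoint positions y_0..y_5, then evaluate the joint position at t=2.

y_0 = S_0(0) = a_0 = -5
y_1 = S_1(0) = a_1 = 4
y_2 = S_2(0) = a_2 = -5
y_3 = S_3(0) = a_3 = 1
y_4 = S_4(0) = a_4 = -2
y_5 = S_4(2) = 2
t_q=2 is in segment 1 (τ=1); S_1(τ)=367/408

y_0=-5 y_1=4 y_2=-5 y_3=1 y_4=-2 y_5=2
S(2) = 367/408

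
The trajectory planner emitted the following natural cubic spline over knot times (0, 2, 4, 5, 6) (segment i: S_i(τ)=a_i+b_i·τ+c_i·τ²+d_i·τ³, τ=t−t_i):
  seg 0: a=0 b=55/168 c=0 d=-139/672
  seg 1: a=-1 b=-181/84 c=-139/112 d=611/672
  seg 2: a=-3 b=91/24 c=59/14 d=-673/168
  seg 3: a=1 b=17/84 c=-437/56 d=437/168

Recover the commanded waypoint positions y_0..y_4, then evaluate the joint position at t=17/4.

y_0=0 y_1=-1 y_2=-3 y_3=1 y_4=-4
S(17/4) = -6635/3584

y_0 = S_0(0) = a_0 = 0
y_1 = S_1(0) = a_1 = -1
y_2 = S_2(0) = a_2 = -3
y_3 = S_3(0) = a_3 = 1
y_4 = S_3(1) = -4
t_q=17/4 is in segment 2 (τ=1/4); S_2(τ)=-6635/3584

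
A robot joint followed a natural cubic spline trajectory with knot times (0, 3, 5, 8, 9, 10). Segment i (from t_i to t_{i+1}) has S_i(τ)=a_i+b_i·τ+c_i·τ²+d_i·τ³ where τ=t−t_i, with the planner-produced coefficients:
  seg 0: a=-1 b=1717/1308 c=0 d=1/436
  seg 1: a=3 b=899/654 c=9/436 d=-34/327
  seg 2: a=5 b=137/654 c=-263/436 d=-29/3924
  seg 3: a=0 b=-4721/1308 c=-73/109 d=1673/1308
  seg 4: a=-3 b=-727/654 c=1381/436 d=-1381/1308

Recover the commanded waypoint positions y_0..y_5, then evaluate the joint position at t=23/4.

y_0=-1 y_1=3 y_2=5 y_3=0 y_4=-3 y_5=-2
S(23/4) = 134349/27904

y_0 = S_0(0) = a_0 = -1
y_1 = S_1(0) = a_1 = 3
y_2 = S_2(0) = a_2 = 5
y_3 = S_3(0) = a_3 = 0
y_4 = S_4(0) = a_4 = -3
y_5 = S_4(1) = -2
t_q=23/4 is in segment 2 (τ=3/4); S_2(τ)=134349/27904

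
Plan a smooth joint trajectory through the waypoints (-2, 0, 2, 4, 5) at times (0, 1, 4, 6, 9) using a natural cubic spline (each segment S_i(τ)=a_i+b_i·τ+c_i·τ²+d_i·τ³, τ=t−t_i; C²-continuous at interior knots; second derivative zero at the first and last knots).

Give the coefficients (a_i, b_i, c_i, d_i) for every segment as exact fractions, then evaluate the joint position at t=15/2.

  seg 0: a=-2 b=749/339 c=0 d=-71/339
  seg 1: a=0 b=536/339 c=-71/113 d=329/3051
  seg 2: a=2 b=245/339 c=116/339 d=-23/226
  seg 3: a=4 b=295/339 c=-91/339 d=91/3051
S(15/2) = 4341/904

Δ: Δ0=2, Δ1=2/3, Δ2=1, Δ3=1/3
row 1: diag=8, rhs=-8; c'=3/8, d'=-1
row 2: denom=10−3·3/8=71/8; d'=(2−3·-1)/(71/8)=40/71
row 3: denom=10−2·16/71=678/71; d'=(-4−2·40/71)/(678/71)=-182/339
back: M3=-182/339
back: M2=40/71−16/71·-182/339=232/339
back: M1=-1−3/8·232/339=-142/113
M: M0=0, M1=-142/113, M2=232/339, M3=-182/339, M4=0
seg 0: a=-2, c=M0/2=0, d=(M1−M0)/(6·1)=-71/339, b=Δ0−h0·(2M0+M1)/6=749/339
seg 1: a=0, c=M1/2=-71/113, d=(M2−M1)/(6·3)=329/3051, b=Δ1−h1·(2M1+M2)/6=536/339
seg 2: a=2, c=M2/2=116/339, d=(M3−M2)/(6·2)=-23/226, b=Δ2−h2·(2M2+M3)/6=245/339
seg 3: a=4, c=M3/2=-91/339, d=(M4−M3)/(6·3)=91/3051, b=Δ3−h3·(2M3+M4)/6=295/339
t_q=15/2 → seg 3, τ=3/2; S=4+295/339·τ+-91/339·τ²+91/3051·τ³=4341/904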